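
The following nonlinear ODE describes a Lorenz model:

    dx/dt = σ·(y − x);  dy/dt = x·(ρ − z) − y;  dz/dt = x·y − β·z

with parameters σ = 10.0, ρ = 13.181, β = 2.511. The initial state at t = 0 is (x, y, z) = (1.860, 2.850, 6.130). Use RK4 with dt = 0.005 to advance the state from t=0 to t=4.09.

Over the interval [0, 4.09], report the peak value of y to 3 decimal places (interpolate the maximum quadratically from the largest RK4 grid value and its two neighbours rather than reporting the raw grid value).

max y = 9.860

t=0.000: state=(1.860, 2.850, 6.130)
step 1 (dt=0.005): k1=(9.900, 10.265, -10.091), k2=(9.909, 10.461, -9.909), k3=(9.914, 10.460, -9.909), k4=(9.927, 10.657, -9.726); state += dt/6·(k1+2k2+2k3+k4)
t=0.005: state=(1.910, 2.902, 6.080)
t=0.010: state=(1.959, 2.957, 6.033)
t=0.015: state=(2.009, 3.013, 5.987)
continuing one RK4 step at a time; state shown every 40 steps (Δt=0.2):
t=0.200: state=(4.583, 6.523, 6.119)
t=0.400: state=(8.616, 9.670, 13.516)
t=0.600: state=(6.058, 3.492, 16.412)
t=0.800: state=(2.739, 2.122, 11.422)
t=1.000: state=(2.876, 3.502, 8.039)
t=1.200: state=(5.136, 6.730, 8.123)
t=1.400: state=(7.887, 8.314, 13.715)
t=1.600: state=(5.823, 4.054, 15.209)
t=1.800: state=(3.504, 3.098, 11.424)
t=2.000: state=(3.894, 4.604, 9.019)
t=2.200: state=(6.001, 7.208, 10.219)
t=2.400: state=(7.187, 6.806, 14.284)
t=2.600: state=(5.172, 4.078, 13.772)
t=2.800: state=(4.027, 4.004, 10.974)
t=3.000: state=(4.855, 5.622, 9.933)
t=3.200: state=(6.472, 7.059, 11.986)
t=3.400: state=(6.327, 5.636, 14.011)
t=3.600: state=(4.829, 4.294, 12.593)
t=3.800: state=(4.576, 4.836, 10.820)
t=4.000: state=(5.584, 6.210, 11.006)
t=4.090: state=(6.098, 6.574, 11.818)
largest grid value and its neighbours: y(0.365)=9.85604, y(0.370)=9.86004, y(0.375)=9.85413
parabola through these three points peaks at t≈0.370 with y≈9.86009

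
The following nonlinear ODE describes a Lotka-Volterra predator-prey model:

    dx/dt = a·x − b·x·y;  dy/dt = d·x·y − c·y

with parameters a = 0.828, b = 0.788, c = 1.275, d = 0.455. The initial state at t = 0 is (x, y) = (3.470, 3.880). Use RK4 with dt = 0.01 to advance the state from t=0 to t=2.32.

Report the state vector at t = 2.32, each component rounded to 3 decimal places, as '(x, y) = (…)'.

t=0.000: state=(3.470, 3.880)
step 1 (dt=0.01): k1=(-7.736, 1.179), k2=(-7.666, 1.112), k3=(-7.666, 1.113), k4=(-7.595, 1.047); state += dt/6·(k1+2k2+2k3+k4)
t=0.010: state=(3.393, 3.891)
t=0.020: state=(3.318, 3.901)
t=0.030: state=(3.244, 3.909)
continuing one RK4 step at a time; state shown every 10 steps (Δt=0.1):
t=0.100: state=(2.768, 3.934)
t=0.200: state=(2.209, 3.876)
t=0.300: state=(1.777, 3.735)
t=0.400: state=(1.449, 3.537)
t=0.500: state=(1.202, 3.306)
t=0.600: state=(1.016, 3.060)
t=0.700: state=(0.876, 2.812)
t=0.800: state=(0.770, 2.570)
t=0.900: state=(0.689, 2.338)
t=1.000: state=(0.628, 2.121)
t=1.100: state=(0.582, 1.919)
t=1.200: state=(0.548, 1.733)
t=1.300: state=(0.522, 1.563)
t=1.400: state=(0.505, 1.409)
t=1.500: state=(0.494, 1.268)
t=1.600: state=(0.488, 1.142)
t=1.700: state=(0.486, 1.028)
t=1.800: state=(0.489, 0.925)
t=1.900: state=(0.496, 0.833)
t=2.000: state=(0.506, 0.750)
t=2.100: state=(0.520, 0.676)
t=2.200: state=(0.537, 0.609)
t=2.300: state=(0.557, 0.550)
t=2.320: state=(0.562, 0.539)

(x, y) = (0.562, 0.539)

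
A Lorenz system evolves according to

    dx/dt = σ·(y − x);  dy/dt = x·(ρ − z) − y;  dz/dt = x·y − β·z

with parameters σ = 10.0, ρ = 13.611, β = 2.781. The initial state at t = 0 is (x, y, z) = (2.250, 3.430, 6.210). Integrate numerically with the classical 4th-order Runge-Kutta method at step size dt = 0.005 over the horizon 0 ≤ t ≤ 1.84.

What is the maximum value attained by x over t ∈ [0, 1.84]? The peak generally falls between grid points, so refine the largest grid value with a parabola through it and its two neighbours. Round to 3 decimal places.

t=0.000: state=(2.250, 3.430, 6.210)
step 1 (dt=0.005): k1=(11.800, 13.222, -9.553), k2=(11.836, 13.462, -9.310), k3=(11.841, 13.461, -9.310), k4=(11.881, 13.701, -9.065); state += dt/6·(k1+2k2+2k3+k4)
t=0.005: state=(2.309, 3.497, 6.163)
t=0.010: state=(2.369, 3.567, 6.119)
t=0.015: state=(2.429, 3.639, 6.078)
continuing one RK4 step at a time; state shown every 20 steps (Δt=0.1):
t=0.100: state=(3.610, 5.236, 5.816)
t=0.200: state=(5.587, 7.899, 7.077)
t=0.300: state=(7.982, 10.188, 10.922)
t=0.400: state=(9.236, 9.186, 15.993)
t=0.500: state=(7.805, 5.325, 17.622)
t=0.600: state=(5.200, 2.851, 15.538)
t=0.700: state=(3.464, 2.356, 12.678)
t=0.800: state=(2.886, 2.770, 10.277)
t=0.900: state=(3.129, 3.703, 8.614)
t=1.000: state=(4.007, 5.185, 7.900)
t=1.100: state=(5.460, 7.152, 8.556)
t=1.200: state=(7.201, 8.826, 11.017)
t=1.300: state=(8.271, 8.572, 14.465)
t=1.400: state=(7.653, 6.233, 16.219)
t=1.500: state=(5.917, 4.135, 15.282)
t=1.600: state=(4.458, 3.405, 13.202)
t=1.700: state=(3.840, 3.634, 11.225)
t=1.800: state=(3.982, 4.444, 9.854)
t=1.840: state=(4.213, 4.900, 9.540)
largest grid value and its neighbours: x(0.395)=9.23450, x(0.400)=9.23583, x(0.405)=9.22949
parabola through these three points peaks at t≈0.398 with x≈9.23624

max x = 9.236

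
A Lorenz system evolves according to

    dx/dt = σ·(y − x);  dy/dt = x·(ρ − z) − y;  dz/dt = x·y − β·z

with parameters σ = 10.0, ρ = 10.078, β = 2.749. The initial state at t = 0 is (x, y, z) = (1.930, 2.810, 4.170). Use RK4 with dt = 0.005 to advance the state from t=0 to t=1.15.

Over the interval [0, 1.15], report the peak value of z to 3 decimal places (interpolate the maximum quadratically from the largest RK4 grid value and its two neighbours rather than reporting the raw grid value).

max z = 12.553

t=0.000: state=(1.930, 2.810, 4.170)
step 1 (dt=0.005): k1=(8.800, 8.592, -6.040), k2=(8.795, 8.730, -5.895), k3=(8.798, 8.729, -5.895), k4=(8.797, 8.867, -5.749); state += dt/6·(k1+2k2+2k3+k4)
t=0.005: state=(1.974, 2.854, 4.141)
t=0.010: state=(2.018, 2.899, 4.113)
t=0.015: state=(2.062, 2.945, 4.086)
continuing one RK4 step at a time; state shown every 10 steps (Δt=0.05):
t=0.050: state=(2.378, 3.307, 3.943)
t=0.100: state=(2.873, 3.937, 3.882)
t=0.150: state=(3.448, 4.690, 4.021)
t=0.200: state=(4.116, 5.544, 4.412)
t=0.250: state=(4.869, 6.441, 5.109)
t=0.300: state=(5.670, 7.274, 6.151)
t=0.350: state=(6.440, 7.879, 7.521)
t=0.400: state=(7.064, 8.076, 9.095)
t=0.450: state=(7.410, 7.749, 10.628)
t=0.500: state=(7.384, 6.940, 11.820)
t=0.550: state=(6.983, 5.859, 12.458)
t=0.600: state=(6.306, 4.777, 12.507)
t=0.650: state=(5.508, 3.894, 12.090)
t=0.700: state=(4.734, 3.285, 11.389)
t=0.750: state=(4.081, 2.930, 10.559)
t=0.800: state=(3.590, 2.776, 9.709)
t=0.850: state=(3.264, 2.769, 8.902)
t=0.900: state=(3.088, 2.873, 8.175)
t=0.950: state=(3.042, 3.065, 7.548)
t=1.000: state=(3.106, 3.334, 7.036)
t=1.050: state=(3.266, 3.675, 6.653)
t=1.100: state=(3.512, 4.083, 6.413)
t=1.150: state=(3.834, 4.550, 6.330)
largest grid value and its neighbours: z(0.575)=12.55131, z(0.580)=12.55290, z(0.585)=12.54914
parabola through these three points peaks at t≈0.579 with z≈12.55301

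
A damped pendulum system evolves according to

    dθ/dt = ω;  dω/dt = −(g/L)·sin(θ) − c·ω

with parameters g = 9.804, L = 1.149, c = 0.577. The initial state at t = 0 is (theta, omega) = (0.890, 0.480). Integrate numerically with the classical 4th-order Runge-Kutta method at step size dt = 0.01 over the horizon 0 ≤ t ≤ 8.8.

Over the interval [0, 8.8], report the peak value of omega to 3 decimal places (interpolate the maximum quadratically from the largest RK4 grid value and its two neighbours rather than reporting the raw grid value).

t=0.000: state=(0.890, 0.480)
step 1 (dt=0.01): k1=(0.480, -6.907), k2=(0.445, -6.900), k3=(0.445, -6.899), k4=(0.411, -6.891); state += dt/6·(k1+2k2+2k3+k4)
t=0.010: state=(0.894, 0.411)
t=0.020: state=(0.898, 0.342)
t=0.030: state=(0.901, 0.274)
continuing one RK4 step at a time; state shown every 50 steps (Δt=0.5):
t=0.500: state=(0.384, -2.093)
t=1.000: state=(-0.548, -1.025)
t=1.500: state=(-0.436, 1.284)
t=2.000: state=(0.296, 1.122)
t=2.500: state=(0.397, -0.692)
t=3.000: state=(-0.128, -1.011)
t=3.500: state=(-0.326, 0.293)
t=4.000: state=(0.024, 0.824)
t=4.500: state=(0.249, -0.042)
t=5.000: state=(0.035, -0.627)
t=5.500: state=(-0.179, -0.100)
t=6.000: state=(-0.064, 0.449)
t=6.500: state=(0.121, 0.168)
t=7.000: state=(0.073, -0.302)
t=7.500: state=(-0.076, -0.188)
t=8.000: state=(-0.070, 0.188)
t=8.500: state=(0.042, 0.179)
t=8.800: state=(0.071, 0.006)
largest grid value and its neighbours: omega(1.710)=1.60456, omega(1.720)=1.60506, omega(1.730)=1.60420
parabola through these three points peaks at t≈1.719 with omega≈1.60507

max omega = 1.605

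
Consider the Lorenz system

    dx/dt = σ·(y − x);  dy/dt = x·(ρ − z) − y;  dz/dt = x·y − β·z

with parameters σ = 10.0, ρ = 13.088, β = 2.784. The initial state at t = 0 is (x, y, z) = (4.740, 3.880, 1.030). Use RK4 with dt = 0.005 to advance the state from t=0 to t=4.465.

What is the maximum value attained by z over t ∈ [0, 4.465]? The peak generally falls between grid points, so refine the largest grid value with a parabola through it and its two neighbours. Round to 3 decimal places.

max z = 19.673

t=0.000: state=(4.740, 3.880, 1.030)
step 1 (dt=0.005): k1=(-8.600, 53.275, 15.524), k2=(-7.053, 52.699, 15.961), k3=(-7.106, 52.742, 15.966), k4=(-5.608, 52.207, 16.404); state += dt/6·(k1+2k2+2k3+k4)
t=0.005: state=(4.705, 4.144, 1.110)
t=0.010: state=(4.684, 4.402, 1.194)
t=0.015: state=(4.676, 4.657, 1.283)
continuing one RK4 step at a time; state shown every 40 steps (Δt=0.2):
t=0.200: state=(9.283, 12.438, 10.264)
t=0.400: state=(7.520, 3.177, 18.937)
t=0.600: state=(1.675, 0.531, 11.569)
t=0.800: state=(1.067, 1.274, 6.779)
t=1.000: state=(2.203, 3.215, 4.430)
t=1.200: state=(5.686, 8.215, 6.102)
t=1.400: state=(9.475, 9.115, 16.216)
t=1.600: state=(4.750, 2.289, 15.019)
t=1.800: state=(2.419, 2.296, 9.564)
t=2.000: state=(3.412, 4.484, 6.920)
t=2.200: state=(6.609, 8.501, 9.245)
t=2.400: state=(8.118, 7.074, 15.735)
t=2.600: state=(4.652, 3.216, 13.532)
t=2.800: state=(3.544, 3.755, 9.654)
t=3.000: state=(5.057, 6.269, 8.811)
t=3.200: state=(7.401, 8.043, 12.577)
t=3.400: state=(6.434, 5.153, 14.590)
t=3.600: state=(4.434, 3.985, 11.755)
t=3.800: state=(4.681, 5.291, 9.818)
t=4.000: state=(6.353, 7.184, 11.122)
t=4.200: state=(6.856, 6.394, 13.776)
t=4.400: state=(5.352, 4.662, 12.864)
t=4.465: state=(4.986, 4.558, 12.140)
largest grid value and its neighbours: z(0.350)=19.66542, z(0.355)=19.67265, z(0.360)=19.65906
parabola through these three points peaks at t≈0.354 with z≈19.67289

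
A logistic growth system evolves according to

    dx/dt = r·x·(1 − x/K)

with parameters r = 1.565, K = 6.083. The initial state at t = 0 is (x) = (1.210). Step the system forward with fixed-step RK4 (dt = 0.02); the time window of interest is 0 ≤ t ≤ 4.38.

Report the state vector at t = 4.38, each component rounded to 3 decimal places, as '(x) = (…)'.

t=0.000: state=(1.210)
step 1 (dt=0.02): k1=(1.517), k2=(1.531), k3=(1.531), k4=(1.546); state += dt/6·(k1+2k2+2k3+k4)
t=0.020: state=(1.241)
t=0.040: state=(1.272)
t=0.060: state=(1.304)
continuing one RK4 step at a time; state shown every 10 steps (Δt=0.2):
t=0.200: state=(1.542)
t=0.400: state=(1.929)
t=0.600: state=(2.363)
t=0.800: state=(2.827)
t=1.000: state=(3.302)
t=1.200: state=(3.765)
t=1.400: state=(4.194)
t=1.600: state=(4.576)
t=1.800: state=(4.903)
t=2.000: state=(5.172)
t=2.200: state=(5.389)
t=2.400: state=(5.560)
t=2.600: state=(5.691)
t=2.800: state=(5.791)
t=3.000: state=(5.867)
t=3.200: state=(5.924)
t=3.400: state=(5.966)
t=3.600: state=(5.997)
t=3.800: state=(6.020)
t=4.000: state=(6.037)
t=4.200: state=(6.049)
t=4.380: state=(6.057)

(x) = (6.057)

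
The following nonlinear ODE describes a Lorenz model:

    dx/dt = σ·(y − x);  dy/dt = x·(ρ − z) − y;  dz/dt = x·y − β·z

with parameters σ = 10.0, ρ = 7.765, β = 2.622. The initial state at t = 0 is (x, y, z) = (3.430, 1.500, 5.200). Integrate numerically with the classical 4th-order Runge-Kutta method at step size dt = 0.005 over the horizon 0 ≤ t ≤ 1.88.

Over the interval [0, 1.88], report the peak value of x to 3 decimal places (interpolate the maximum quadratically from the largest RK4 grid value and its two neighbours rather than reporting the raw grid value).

t=0.000: state=(3.430, 1.500, 5.200)
step 1 (dt=0.005): k1=(-19.300, 7.298, -8.489), k2=(-18.635, 7.228, -8.444), k3=(-18.653, 7.232, -8.443), k4=(-18.006, 7.163, -8.398); state += dt/6·(k1+2k2+2k3+k4)
t=0.005: state=(3.337, 1.536, 5.158)
t=0.010: state=(3.250, 1.572, 5.116)
t=0.015: state=(3.169, 1.607, 5.075)
continuing one RK4 step at a time; state shown every 20 steps (Δt=0.1):
t=0.100: state=(2.452, 2.142, 4.449)
t=0.200: state=(2.482, 2.766, 3.947)
t=0.300: state=(2.927, 3.508, 3.782)
t=0.400: state=(3.609, 4.377, 4.050)
t=0.500: state=(4.419, 5.240, 4.835)
t=0.600: state=(5.169, 5.798, 6.089)
t=0.700: state=(5.581, 5.739, 7.464)
t=0.800: state=(5.458, 5.071, 8.399)
t=0.900: state=(4.891, 4.201, 8.571)
t=1.000: state=(4.193, 3.534, 8.120)
t=1.100: state=(3.636, 3.197, 7.387)
t=1.200: state=(3.326, 3.143, 6.639)
t=1.300: state=(3.257, 3.295, 6.031)
t=1.400: state=(3.385, 3.596, 5.642)
t=1.500: state=(3.661, 3.993, 5.518)
t=1.600: state=(4.027, 4.414, 5.673)
t=1.700: state=(4.406, 4.758, 6.078)
t=1.800: state=(4.699, 4.918, 6.630)
t=1.880: state=(4.812, 4.873, 7.064)
largest grid value and its neighbours: x(0.725)=5.60298, x(0.730)=5.60302, x(0.735)=5.60163
parabola through these three points peaks at t≈0.728 with x≈5.60318

max x = 5.603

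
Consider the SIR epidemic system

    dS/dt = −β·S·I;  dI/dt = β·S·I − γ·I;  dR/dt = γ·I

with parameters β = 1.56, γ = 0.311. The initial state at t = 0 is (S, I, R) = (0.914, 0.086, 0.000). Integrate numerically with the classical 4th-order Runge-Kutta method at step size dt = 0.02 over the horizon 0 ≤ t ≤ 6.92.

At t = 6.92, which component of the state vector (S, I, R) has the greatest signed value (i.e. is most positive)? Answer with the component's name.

t=0.000: state=(0.914, 0.086, 0.000)
step 1 (dt=0.02): k1=(-0.123, 0.096, 0.027), k2=(-0.124, 0.097, 0.027), k3=(-0.124, 0.097, 0.027), k4=(-0.125, 0.098, 0.027); state += dt/6·(k1+2k2+2k3+k4)
t=0.020: state=(0.912, 0.088, 0.001)
t=0.040: state=(0.909, 0.090, 0.001)
t=0.060: state=(0.906, 0.092, 0.002)
continuing one RK4 step at a time; state shown every 25 steps (Δt=0.5):
t=0.500: state=(0.836, 0.146, 0.018)
t=1.000: state=(0.723, 0.230, 0.047)
t=1.500: state=(0.582, 0.328, 0.090)
t=2.000: state=(0.434, 0.417, 0.148)
t=2.500: state=(0.306, 0.476, 0.218)
t=3.000: state=(0.209, 0.497, 0.294)
t=3.500: state=(0.142, 0.487, 0.371)
t=4.000: state=(0.098, 0.457, 0.445)
t=4.500: state=(0.070, 0.417, 0.513)
t=5.000: state=(0.051, 0.374, 0.574)
t=5.500: state=(0.039, 0.332, 0.629)
t=6.000: state=(0.031, 0.292, 0.678)
t=6.500: state=(0.025, 0.255, 0.720)
t=6.920: state=(0.021, 0.227, 0.752)
compare at T: S=0.021, I=0.227, R=0.752

largest component: R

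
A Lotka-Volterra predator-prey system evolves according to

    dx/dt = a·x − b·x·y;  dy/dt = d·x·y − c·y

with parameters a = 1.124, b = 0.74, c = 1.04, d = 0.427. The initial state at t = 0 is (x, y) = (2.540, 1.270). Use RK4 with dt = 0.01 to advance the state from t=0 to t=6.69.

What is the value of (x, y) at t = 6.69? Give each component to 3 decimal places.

t=0.000: state=(2.540, 1.270)
step 1 (dt=0.01): k1=(0.468, 0.057), k2=(0.468, 0.058), k3=(0.468, 0.058), k4=(0.468, 0.059); state += dt/6·(k1+2k2+2k3+k4)
t=0.010: state=(2.545, 1.271)
t=0.020: state=(2.549, 1.271)
t=0.030: state=(2.554, 1.272)
continuing one RK4 step at a time; state shown every 25 steps (Δt=0.25):
t=0.250: state=(2.655, 1.292)
t=0.500: state=(2.760, 1.330)
t=0.750: state=(2.844, 1.384)
t=1.000: state=(2.899, 1.450)
t=1.250: state=(2.916, 1.526)
t=1.500: state=(2.891, 1.604)
t=1.750: state=(2.826, 1.679)
t=2.000: state=(2.727, 1.742)
t=2.250: state=(2.606, 1.785)
t=2.500: state=(2.475, 1.805)
t=2.750: state=(2.347, 1.800)
t=3.000: state=(2.233, 1.772)
t=3.250: state=(2.140, 1.725)
t=3.500: state=(2.071, 1.665)
t=3.750: state=(2.028, 1.598)
t=4.000: state=(2.011, 1.528)
t=4.250: state=(2.021, 1.461)
t=4.500: state=(2.054, 1.400)
t=4.750: state=(2.111, 1.348)
t=5.000: state=(2.187, 1.307)
t=5.250: state=(2.281, 1.279)
t=5.500: state=(2.389, 1.265)
t=5.750: state=(2.504, 1.266)
t=6.000: state=(2.620, 1.284)
t=6.250: state=(2.729, 1.317)
t=6.500: state=(2.821, 1.366)
t=6.690: state=(2.873, 1.412)

(x, y) = (2.873, 1.412)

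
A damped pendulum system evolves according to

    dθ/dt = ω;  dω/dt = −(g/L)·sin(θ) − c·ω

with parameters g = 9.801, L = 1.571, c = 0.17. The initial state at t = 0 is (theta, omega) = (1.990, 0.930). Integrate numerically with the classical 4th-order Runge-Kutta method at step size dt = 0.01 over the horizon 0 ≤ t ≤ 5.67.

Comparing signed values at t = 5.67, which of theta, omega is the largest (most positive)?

largest component: omega

t=0.000: state=(1.990, 0.930)
step 1 (dt=0.01): k1=(0.930, -5.857), k2=(0.901, -5.840), k3=(0.901, -5.840), k4=(0.872, -5.824); state += dt/6·(k1+2k2+2k3+k4)
t=0.010: state=(1.999, 0.872)
t=0.020: state=(2.007, 0.814)
t=0.030: state=(2.015, 0.756)
continuing one RK4 step at a time; state shown every 20 steps (Δt=0.2):
t=0.200: state=(2.062, -0.192)
t=0.400: state=(1.914, -1.297)
t=0.600: state=(1.540, -2.455)
t=0.800: state=(0.938, -3.521)
t=1.000: state=(0.168, -4.038)
t=1.200: state=(-0.614, -3.628)
t=1.400: state=(-1.237, -2.528)
t=1.600: state=(-1.613, -1.233)
t=1.800: state=(-1.733, 0.025)
t=2.000: state=(-1.606, 1.241)
t=2.200: state=(-1.239, 2.409)
t=2.400: state=(-0.659, 3.321)
t=2.600: state=(0.045, 3.576)
t=2.800: state=(0.715, 2.997)
t=3.000: state=(1.208, 1.887)
t=3.200: state=(1.460, 0.629)
t=3.400: state=(1.461, -0.614)
t=3.600: state=(1.219, -1.790)
t=3.800: state=(0.759, -2.756)
t=4.000: state=(0.152, -3.201)
t=4.200: state=(-0.470, -2.894)
t=4.400: state=(-0.965, -1.983)
t=4.600: state=(-1.247, -0.813)
t=4.800: state=(-1.288, 0.392)
t=5.000: state=(-1.095, 1.525)
t=5.200: state=(-0.693, 2.434)
t=5.400: state=(-0.154, 2.857)
t=5.600: state=(0.404, 2.603)
t=5.670: state=(0.578, 2.368)
compare at T: theta=0.578, omega=2.368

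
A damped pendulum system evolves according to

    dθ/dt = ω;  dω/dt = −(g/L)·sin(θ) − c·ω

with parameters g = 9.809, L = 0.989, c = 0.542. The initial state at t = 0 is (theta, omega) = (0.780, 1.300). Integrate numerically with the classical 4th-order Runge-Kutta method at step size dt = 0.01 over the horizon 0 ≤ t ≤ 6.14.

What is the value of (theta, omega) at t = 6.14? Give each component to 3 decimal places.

(theta, omega) = (0.154, 0.207)

t=0.000: state=(0.780, 1.300)
step 1 (dt=0.01): k1=(1.300, -7.680), k2=(1.262, -7.705), k3=(1.261, -7.703), k4=(1.223, -7.726); state += dt/6·(k1+2k2+2k3+k4)
t=0.010: state=(0.793, 1.223)
t=0.020: state=(0.804, 1.145)
t=0.030: state=(0.816, 1.068)
continuing one RK4 step at a time; state shown every 20 steps (Δt=0.2):
t=0.200: state=(0.884, -0.256)
t=0.400: state=(0.693, -1.588)
t=0.600: state=(0.289, -2.319)
t=0.800: state=(-0.175, -2.174)
t=1.000: state=(-0.529, -1.273)
t=1.200: state=(-0.663, -0.054)
t=1.400: state=(-0.558, 1.057)
t=1.600: state=(-0.271, 1.717)
t=1.800: state=(0.083, 1.710)
t=2.000: state=(0.371, 1.088)
t=2.200: state=(0.498, 0.157)
t=2.400: state=(0.437, -0.730)
t=2.600: state=(0.228, -1.281)
t=2.800: state=(-0.041, -1.322)
t=3.000: state=(-0.268, -0.880)
t=3.200: state=(-0.375, -0.173)
t=3.400: state=(-0.338, 0.520)
t=3.600: state=(-0.184, 0.962)
t=3.800: state=(0.021, 1.015)
t=4.000: state=(0.197, 0.694)
t=4.200: state=(0.284, 0.158)
t=4.400: state=(0.260, -0.379)
t=4.600: state=(0.145, -0.726)
t=4.800: state=(-0.011, -0.777)
t=5.000: state=(-0.146, -0.540)
t=5.200: state=(-0.215, -0.133)
t=5.400: state=(-0.199, 0.280)
t=5.600: state=(-0.113, 0.550)
t=5.800: state=(0.006, 0.593)
t=6.000: state=(0.110, 0.417)
t=6.140: state=(0.154, 0.207)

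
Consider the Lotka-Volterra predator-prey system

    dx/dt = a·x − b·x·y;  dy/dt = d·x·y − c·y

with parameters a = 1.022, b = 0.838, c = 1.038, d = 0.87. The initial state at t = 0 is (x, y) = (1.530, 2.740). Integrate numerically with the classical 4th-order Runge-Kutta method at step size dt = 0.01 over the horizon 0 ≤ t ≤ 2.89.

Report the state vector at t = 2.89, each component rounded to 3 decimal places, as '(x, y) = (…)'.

(x, y) = (0.533, 0.584)

t=0.000: state=(1.530, 2.740)
step 1 (dt=0.01): k1=(-1.949, 0.803), k2=(-1.942, 0.781), k3=(-1.942, 0.781), k4=(-1.935, 0.759); state += dt/6·(k1+2k2+2k3+k4)
t=0.010: state=(1.511, 2.748)
t=0.020: state=(1.491, 2.755)
t=0.030: state=(1.472, 2.762)
continuing one RK4 step at a time; state shown every 10 steps (Δt=0.1):
t=0.100: state=(1.343, 2.798)
t=0.200: state=(1.176, 2.814)
t=0.300: state=(1.029, 2.792)
t=0.400: state=(0.904, 2.737)
t=0.500: state=(0.799, 2.656)
t=0.600: state=(0.711, 2.557)
t=0.700: state=(0.639, 2.444)
t=0.800: state=(0.579, 2.322)
t=0.900: state=(0.531, 2.197)
t=1.000: state=(0.492, 2.070)
t=1.100: state=(0.460, 1.945)
t=1.200: state=(0.435, 1.823)
t=1.300: state=(0.416, 1.705)
t=1.400: state=(0.401, 1.592)
t=1.500: state=(0.391, 1.486)
t=1.600: state=(0.384, 1.385)
t=1.700: state=(0.380, 1.291)
t=1.800: state=(0.379, 1.202)
t=1.900: state=(0.381, 1.120)
t=2.000: state=(0.386, 1.044)
t=2.100: state=(0.392, 0.974)
t=2.200: state=(0.402, 0.908)
t=2.300: state=(0.413, 0.848)
t=2.400: state=(0.427, 0.793)
t=2.500: state=(0.444, 0.743)
t=2.600: state=(0.463, 0.696)
t=2.700: state=(0.485, 0.654)
t=2.800: state=(0.509, 0.616)
t=2.890: state=(0.533, 0.584)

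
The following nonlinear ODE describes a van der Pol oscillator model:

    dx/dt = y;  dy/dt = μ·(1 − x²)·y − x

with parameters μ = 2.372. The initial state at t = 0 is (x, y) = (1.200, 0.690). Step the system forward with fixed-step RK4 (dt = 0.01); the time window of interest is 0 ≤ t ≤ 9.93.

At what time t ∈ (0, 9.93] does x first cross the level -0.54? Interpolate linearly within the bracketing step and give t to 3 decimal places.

t=0.000: state=(1.200, 0.690)
step 1 (dt=0.01): k1=(0.690, -1.920), k2=(0.680, -1.927), k3=(0.680, -1.927), k4=(0.671, -1.933); state += dt/6·(k1+2k2+2k3+k4)
t=0.010: state=(1.207, 0.671)
t=0.020: state=(1.213, 0.651)
t=0.030: state=(1.220, 0.632)
continuing one RK4 step at a time; state shown every 50 steps (Δt=0.5):
t=0.500: state=(1.321, -0.126)
t=1.000: state=(1.148, -0.536)
t=1.500: state=(0.762, -1.094)
t=2.000: state=(-0.187, -3.178)
t=2.090: state=(-0.502, -3.798)
next step: t=2.100: state=(-0.540, -3.859) — x has crossed -0.54
linear interpolation between t=2.090 (-0.50192) and t=2.100 (-0.54021) → t≈2.100

t = 2.100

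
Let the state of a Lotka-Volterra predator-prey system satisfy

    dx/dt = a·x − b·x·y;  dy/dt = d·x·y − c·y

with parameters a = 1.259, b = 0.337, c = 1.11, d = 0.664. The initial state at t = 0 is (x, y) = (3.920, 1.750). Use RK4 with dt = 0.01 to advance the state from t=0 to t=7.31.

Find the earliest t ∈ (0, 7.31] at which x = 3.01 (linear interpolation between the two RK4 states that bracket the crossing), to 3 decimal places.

t = 0.953

t=0.000: state=(3.920, 1.750)
step 1 (dt=0.01): k1=(2.623, 2.613), k2=(2.615, 2.647), k3=(2.615, 2.648), k4=(2.606, 2.683); state += dt/6·(k1+2k2+2k3+k4)
t=0.010: state=(3.946, 1.776)
t=0.020: state=(3.972, 1.804)
t=0.030: state=(3.998, 1.832)
continuing one RK4 step at a time; state shown every 25 steps (Δt=0.25):
t=0.250: state=(4.476, 2.671)
t=0.500: state=(4.593, 4.334)
t=0.750: state=(3.958, 6.750)
t=0.950: state=(3.025, 8.614)
next step: t=0.960: state=(2.975, 8.690) — x has crossed 3.01
linear interpolation between t=0.950 (3.02494) and t=0.960 (2.97524) → t≈0.953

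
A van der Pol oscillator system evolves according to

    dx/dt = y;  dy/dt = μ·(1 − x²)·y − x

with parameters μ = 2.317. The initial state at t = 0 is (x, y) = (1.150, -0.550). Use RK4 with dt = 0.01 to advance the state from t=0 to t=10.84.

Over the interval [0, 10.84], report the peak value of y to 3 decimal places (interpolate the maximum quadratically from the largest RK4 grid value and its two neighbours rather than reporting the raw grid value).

max y = 4.207

t=0.000: state=(1.150, -0.550)
step 1 (dt=0.01): k1=(-0.550, -0.739), k2=(-0.554, -0.742), k3=(-0.554, -0.742), k4=(-0.557, -0.744); state += dt/6·(k1+2k2+2k3+k4)
t=0.010: state=(1.144, -0.557)
t=0.020: state=(1.139, -0.565)
t=0.030: state=(1.133, -0.572)
continuing one RK4 step at a time; state shown every 50 steps (Δt=0.5):
t=0.500: state=(0.757, -1.109)
t=1.000: state=(-0.196, -3.159)
t=1.500: state=(-1.869, -1.445)
t=2.000: state=(-1.978, 0.232)
t=2.500: state=(-1.836, 0.316)
t=3.000: state=(-1.664, 0.373)
t=3.500: state=(-1.457, 0.464)
t=4.000: state=(-1.184, 0.654)
t=4.500: state=(-0.749, 1.199)
t=5.000: state=(0.284, 3.412)
t=5.500: state=(1.919, 1.150)
t=6.000: state=(1.980, -0.243)
t=6.500: state=(1.836, -0.317)
t=7.000: state=(1.665, -0.372)
t=7.500: state=(1.458, -0.464)
t=8.000: state=(1.185, -0.654)
t=8.500: state=(0.750, -1.197)
t=9.000: state=(-0.282, -3.407)
t=9.500: state=(-1.918, -1.158)
t=10.000: state=(-1.980, 0.243)
t=10.500: state=(-1.836, 0.317)
t=10.840: state=(-1.723, 0.352)
largest grid value and its neighbours: y(5.160)=4.20263, y(5.170)=4.20693, y(5.180)=4.20303
parabola through these three points peaks at t≈5.170 with y≈4.20693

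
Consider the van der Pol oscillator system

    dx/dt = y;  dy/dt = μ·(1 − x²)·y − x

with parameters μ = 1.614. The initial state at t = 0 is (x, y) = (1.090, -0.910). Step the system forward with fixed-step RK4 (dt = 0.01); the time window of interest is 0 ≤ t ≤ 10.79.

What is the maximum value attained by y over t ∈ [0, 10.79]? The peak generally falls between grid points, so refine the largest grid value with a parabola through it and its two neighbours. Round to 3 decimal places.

max y = 3.356

t=0.000: state=(1.090, -0.910)
step 1 (dt=0.01): k1=(-0.910, -0.814), k2=(-0.914, -0.823), k3=(-0.914, -0.823), k4=(-0.918, -0.832); state += dt/6·(k1+2k2+2k3+k4)
t=0.010: state=(1.081, -0.918)
t=0.020: state=(1.072, -0.927)
t=0.030: state=(1.062, -0.935)
continuing one RK4 step at a time; state shown every 50 steps (Δt=0.5):
t=0.500: state=(0.482, -1.663)
t=1.000: state=(-0.771, -3.344)
t=1.500: state=(-1.953, -0.747)
t=2.000: state=(-1.966, 0.311)
t=2.500: state=(-1.769, 0.455)
t=3.000: state=(-1.513, 0.577)
t=3.500: state=(-1.174, 0.808)
t=4.000: state=(-0.648, 1.401)
t=4.500: state=(0.410, 3.018)
t=5.000: state=(1.825, 1.476)
t=5.500: state=(1.994, -0.234)
t=6.000: state=(1.815, -0.432)
t=6.500: state=(1.572, -0.546)
t=7.000: state=(1.256, -0.743)
t=7.500: state=(0.785, -1.217)
t=8.000: state=(-0.113, -2.602)
t=8.500: state=(-1.627, -2.293)
t=9.000: state=(-2.013, 0.114)
t=9.500: state=(-1.859, 0.408)
t=10.000: state=(-1.628, 0.519)
t=10.500: state=(-1.331, 0.688)
t=10.790: state=(-1.108, 0.866)
largest grid value and its neighbours: y(4.650)=3.35532, y(4.660)=3.35544, y(4.670)=3.35185
parabola through these three points peaks at t≈4.655 with y≈3.35584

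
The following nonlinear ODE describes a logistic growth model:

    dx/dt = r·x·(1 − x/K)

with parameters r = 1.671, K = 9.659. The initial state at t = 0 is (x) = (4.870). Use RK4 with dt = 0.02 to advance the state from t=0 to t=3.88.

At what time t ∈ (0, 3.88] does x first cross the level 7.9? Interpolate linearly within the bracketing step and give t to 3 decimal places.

t=0.000: state=(4.870)
step 1 (dt=0.02): k1=(4.035), k2=(4.034), k3=(4.034), k4=(4.033); state += dt/6·(k1+2k2+2k3+k4)
t=0.020: state=(4.951)
t=0.040: state=(5.031)
t=0.060: state=(5.112)
continuing one RK4 step at a time; state shown every 10 steps (Δt=0.2):
t=0.200: state=(5.668)
t=0.400: state=(6.422)
t=0.600: state=(7.098)
t=0.800: state=(7.676)
t=0.880: state=(7.879)
next step: t=0.900: state=(7.927) — x has crossed 7.9
linear interpolation between t=0.880 (7.87851) and t=0.900 (7.92654) → t≈0.889

t = 0.889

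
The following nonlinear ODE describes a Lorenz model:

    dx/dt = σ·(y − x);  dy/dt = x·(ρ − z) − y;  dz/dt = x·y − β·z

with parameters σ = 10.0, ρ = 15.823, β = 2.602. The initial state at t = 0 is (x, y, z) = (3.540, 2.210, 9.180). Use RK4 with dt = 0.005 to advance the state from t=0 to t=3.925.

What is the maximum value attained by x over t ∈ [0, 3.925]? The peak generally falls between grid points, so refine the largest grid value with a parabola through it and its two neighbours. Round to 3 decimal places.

t=0.000: state=(3.540, 2.210, 9.180)
step 1 (dt=0.005): k1=(-13.300, 21.306, -16.063), k2=(-12.435, 21.173, -15.845), k3=(-12.460, 21.186, -15.843), k4=(-11.618, 21.062, -15.626); state += dt/6·(k1+2k2+2k3+k4)
t=0.005: state=(3.478, 2.316, 9.101)
t=0.010: state=(3.424, 2.421, 9.024)
t=0.015: state=(3.377, 2.525, 8.949)
continuing one RK4 step at a time; state shown every 40 steps (Δt=0.2):
t=0.200: state=(4.931, 6.957, 8.273)
t=0.400: state=(9.463, 10.601, 16.582)
t=0.600: state=(6.180, 3.273, 18.853)
t=0.800: state=(2.905, 2.537, 12.729)
t=1.000: state=(3.829, 5.039, 9.407)
t=1.200: state=(7.508, 9.593, 12.483)
t=1.400: state=(8.256, 6.415, 19.280)
t=1.600: state=(4.207, 2.971, 15.252)
t=1.800: state=(3.764, 4.390, 11.069)
t=2.000: state=(6.304, 8.053, 11.546)
t=2.200: state=(8.442, 8.026, 17.648)
t=2.400: state=(5.443, 3.874, 16.604)
t=2.600: state=(4.093, 4.278, 12.485)
t=2.800: state=(5.754, 7.094, 11.738)
t=3.000: state=(7.997, 8.279, 16.186)
t=3.200: state=(6.238, 4.810, 17.011)
t=3.400: state=(4.539, 4.416, 13.523)
t=3.600: state=(5.543, 6.546, 12.226)
t=3.800: state=(7.512, 8.033, 15.295)
t=3.925: state=(7.359, 6.617, 17.032)
largest grid value and its neighbours: x(0.430)=9.66346, x(0.435)=9.66790, x(0.440)=9.66368
parabola through these three points peaks at t≈0.435 with x≈9.66790

max x = 9.668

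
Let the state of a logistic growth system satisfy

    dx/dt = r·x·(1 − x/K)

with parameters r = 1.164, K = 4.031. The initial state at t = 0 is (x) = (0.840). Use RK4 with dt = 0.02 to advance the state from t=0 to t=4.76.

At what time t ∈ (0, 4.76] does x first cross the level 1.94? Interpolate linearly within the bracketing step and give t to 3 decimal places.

t = 1.082

t=0.000: state=(0.840)
step 1 (dt=0.02): k1=(0.774), k2=(0.779), k3=(0.779), k4=(0.785); state += dt/6·(k1+2k2+2k3+k4)
t=0.020: state=(0.856)
t=0.040: state=(0.871)
t=0.060: state=(0.887)
continuing one RK4 step at a time; state shown every 10 steps (Δt=0.2):
t=0.200: state=(1.005)
t=0.400: state=(1.191)
t=0.600: state=(1.395)
t=0.800: state=(1.614)
t=1.000: state=(1.844)
t=1.080: state=(1.937)
next step: t=1.100: state=(1.961) — x has crossed 1.94
linear interpolation between t=1.080 (1.93737) and t=1.100 (1.96080) → t≈1.082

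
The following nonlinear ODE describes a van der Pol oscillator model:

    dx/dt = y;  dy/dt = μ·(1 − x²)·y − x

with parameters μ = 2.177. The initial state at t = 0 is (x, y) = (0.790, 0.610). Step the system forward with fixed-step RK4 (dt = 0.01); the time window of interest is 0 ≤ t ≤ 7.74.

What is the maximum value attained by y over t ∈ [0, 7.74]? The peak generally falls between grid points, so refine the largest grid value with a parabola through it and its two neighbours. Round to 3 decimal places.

max y = 4.034

t=0.000: state=(0.790, 0.610)
step 1 (dt=0.01): k1=(0.610, -0.291), k2=(0.609, -0.301), k3=(0.608, -0.301), k4=(0.607, -0.312); state += dt/6·(k1+2k2+2k3+k4)
t=0.010: state=(0.796, 0.607)
t=0.020: state=(0.802, 0.604)
t=0.030: state=(0.808, 0.600)
continuing one RK4 step at a time; state shown every 25 steps (Δt=0.25):
t=0.250: state=(0.928, 0.473)
t=0.500: state=(1.018, 0.239)
t=0.750: state=(1.045, -0.024)
t=1.000: state=(1.007, -0.278)
t=1.250: state=(0.906, -0.537)
t=1.500: state=(0.733, -0.866)
t=1.750: state=(0.456, -1.404)
t=2.000: state=(-0.008, -2.406)
t=2.250: state=(-0.778, -3.649)
t=2.500: state=(-1.613, -2.458)
t=2.750: state=(-1.943, -0.444)
t=3.000: state=(-1.961, 0.155)
t=3.250: state=(-1.902, 0.288)
t=3.500: state=(-1.823, 0.333)
t=3.750: state=(-1.736, 0.366)
t=4.000: state=(-1.640, 0.402)
t=4.250: state=(-1.534, 0.448)
t=4.500: state=(-1.415, 0.511)
t=4.750: state=(-1.276, 0.603)
t=5.000: state=(-1.109, 0.748)
t=5.250: state=(-0.894, 0.996)
t=5.500: state=(-0.592, 1.474)
t=5.750: state=(-0.115, 2.457)
t=6.000: state=(0.686, 3.901)
t=6.250: state=(1.613, 2.815)
t=6.500: state=(1.990, 0.501)
t=6.750: state=(2.012, -0.150)
t=7.000: state=(1.955, -0.279)
t=7.250: state=(1.879, -0.319)
t=7.500: state=(1.796, -0.347)
t=7.740: state=(1.709, -0.377)
largest grid value and its neighbours: y(6.050)=4.02613, y(6.060)=4.03302, y(6.070)=4.03299
parabola through these three points peaks at t≈6.065 with y≈4.03387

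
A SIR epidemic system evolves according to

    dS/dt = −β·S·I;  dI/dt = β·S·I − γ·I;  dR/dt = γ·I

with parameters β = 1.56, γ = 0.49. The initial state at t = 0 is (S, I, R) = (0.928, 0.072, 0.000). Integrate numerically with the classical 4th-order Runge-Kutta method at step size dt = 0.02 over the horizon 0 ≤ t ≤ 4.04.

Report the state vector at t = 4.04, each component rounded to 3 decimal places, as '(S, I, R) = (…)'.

t=0.000: state=(0.928, 0.072, 0.000)
step 1 (dt=0.02): k1=(-0.104, 0.069, 0.035), k2=(-0.105, 0.069, 0.036), k3=(-0.105, 0.069, 0.036), k4=(-0.106, 0.070, 0.036); state += dt/6·(k1+2k2+2k3+k4)
t=0.020: state=(0.926, 0.073, 0.001)
t=0.040: state=(0.924, 0.075, 0.001)
t=0.060: state=(0.922, 0.076, 0.002)
continuing one RK4 step at a time; state shown every 10 steps (Δt=0.2):
t=0.200: state=(0.905, 0.087, 0.008)
t=0.400: state=(0.879, 0.104, 0.017)
t=0.600: state=(0.848, 0.124, 0.028)
t=0.800: state=(0.813, 0.145, 0.041)
t=1.000: state=(0.775, 0.169, 0.057)
t=1.200: state=(0.732, 0.193, 0.074)
t=1.400: state=(0.686, 0.219, 0.095)
t=1.600: state=(0.639, 0.244, 0.117)
t=1.800: state=(0.590, 0.268, 0.142)
t=2.000: state=(0.540, 0.290, 0.170)
t=2.200: state=(0.492, 0.309, 0.199)
t=2.400: state=(0.446, 0.324, 0.230)
t=2.600: state=(0.402, 0.335, 0.263)
t=2.800: state=(0.362, 0.342, 0.296)
t=3.000: state=(0.325, 0.345, 0.329)
t=3.200: state=(0.292, 0.345, 0.363)
t=3.400: state=(0.262, 0.341, 0.397)
t=3.600: state=(0.236, 0.334, 0.430)
t=3.800: state=(0.213, 0.325, 0.462)
t=4.000: state=(0.193, 0.314, 0.494)
t=4.040: state=(0.189, 0.311, 0.500)

(S, I, R) = (0.189, 0.311, 0.500)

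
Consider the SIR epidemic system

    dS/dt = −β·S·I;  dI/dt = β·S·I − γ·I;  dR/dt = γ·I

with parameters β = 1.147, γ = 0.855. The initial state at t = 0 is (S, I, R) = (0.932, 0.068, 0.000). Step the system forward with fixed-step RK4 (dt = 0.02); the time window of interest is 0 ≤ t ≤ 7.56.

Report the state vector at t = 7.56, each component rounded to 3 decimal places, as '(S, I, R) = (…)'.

(S, I, R) = (0.503, 0.037, 0.460)

t=0.000: state=(0.932, 0.068, 0.000)
step 1 (dt=0.02): k1=(-0.073, 0.015, 0.058), k2=(-0.073, 0.015, 0.058), k3=(-0.073, 0.015, 0.058), k4=(-0.073, 0.015, 0.058); state += dt/6·(k1+2k2+2k3+k4)
t=0.020: state=(0.931, 0.068, 0.001)
t=0.040: state=(0.929, 0.069, 0.002)
t=0.060: state=(0.928, 0.069, 0.004)
continuing one RK4 step at a time; state shown every 25 steps (Δt=0.5):
t=0.500: state=(0.895, 0.075, 0.031)
t=1.000: state=(0.855, 0.081, 0.064)
t=1.500: state=(0.816, 0.085, 0.099)
t=2.000: state=(0.776, 0.087, 0.136)
t=2.500: state=(0.738, 0.088, 0.174)
t=3.000: state=(0.702, 0.087, 0.211)
t=3.500: state=(0.668, 0.084, 0.248)
t=4.000: state=(0.638, 0.079, 0.283)
t=4.500: state=(0.610, 0.074, 0.316)
t=5.000: state=(0.586, 0.068, 0.346)
t=5.500: state=(0.565, 0.062, 0.374)
t=6.000: state=(0.546, 0.055, 0.399)
t=6.500: state=(0.530, 0.049, 0.421)
t=7.000: state=(0.516, 0.043, 0.441)
t=7.500: state=(0.504, 0.038, 0.458)
t=7.560: state=(0.503, 0.037, 0.460)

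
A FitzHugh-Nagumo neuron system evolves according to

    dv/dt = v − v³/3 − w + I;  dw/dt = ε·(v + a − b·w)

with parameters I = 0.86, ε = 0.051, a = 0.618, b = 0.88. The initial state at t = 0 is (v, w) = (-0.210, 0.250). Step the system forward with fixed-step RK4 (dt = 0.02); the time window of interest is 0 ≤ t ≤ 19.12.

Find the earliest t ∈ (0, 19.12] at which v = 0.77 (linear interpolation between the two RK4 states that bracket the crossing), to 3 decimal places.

t = 1.278

t=0.000: state=(-0.210, 0.250)
step 1 (dt=0.02): k1=(0.403, 0.010), k2=(0.407, 0.010), k3=(0.407, 0.010), k4=(0.411, 0.010); state += dt/6·(k1+2k2+2k3+k4)
t=0.020: state=(-0.202, 0.250)
t=0.040: state=(-0.194, 0.250)
t=0.060: state=(-0.185, 0.251)
continuing one RK4 step at a time; state shown every 50 steps (Δt=1):
t=1.000: state=(0.461, 0.274)
t=1.260: state=(0.749, 0.287)
next step: t=1.280: state=(0.772, 0.288) — v has crossed 0.77
linear interpolation between t=1.260 (0.74854) and t=1.280 (0.77228) → t≈1.278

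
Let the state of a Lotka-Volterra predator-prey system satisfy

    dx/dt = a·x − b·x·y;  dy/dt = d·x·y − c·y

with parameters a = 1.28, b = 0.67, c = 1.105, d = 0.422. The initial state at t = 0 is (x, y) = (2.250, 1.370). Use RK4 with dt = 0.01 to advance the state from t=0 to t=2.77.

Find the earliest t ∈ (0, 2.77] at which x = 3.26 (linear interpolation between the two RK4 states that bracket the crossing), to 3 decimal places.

t = 0.995

t=0.000: state=(2.250, 1.370)
step 1 (dt=0.01): k1=(0.815, -0.213), k2=(0.818, -0.211), k3=(0.818, -0.211), k4=(0.821, -0.208); state += dt/6·(k1+2k2+2k3+k4)
t=0.010: state=(2.258, 1.368)
t=0.020: state=(2.266, 1.366)
t=0.030: state=(2.275, 1.364)
continuing one RK4 step at a time; state shown every 10 steps (Δt=0.1):
t=0.100: state=(2.334, 1.351)
t=0.200: state=(2.425, 1.338)
t=0.300: state=(2.520, 1.329)
t=0.400: state=(2.621, 1.327)
t=0.500: state=(2.725, 1.330)
t=0.600: state=(2.832, 1.339)
t=0.700: state=(2.942, 1.354)
t=0.800: state=(3.051, 1.376)
t=0.900: state=(3.160, 1.404)
t=0.990: state=(3.255, 1.436)
next step: t=1.000: state=(3.265, 1.440) — x has crossed 3.26
linear interpolation between t=0.990 (3.25457) and t=1.000 (3.26489) → t≈0.995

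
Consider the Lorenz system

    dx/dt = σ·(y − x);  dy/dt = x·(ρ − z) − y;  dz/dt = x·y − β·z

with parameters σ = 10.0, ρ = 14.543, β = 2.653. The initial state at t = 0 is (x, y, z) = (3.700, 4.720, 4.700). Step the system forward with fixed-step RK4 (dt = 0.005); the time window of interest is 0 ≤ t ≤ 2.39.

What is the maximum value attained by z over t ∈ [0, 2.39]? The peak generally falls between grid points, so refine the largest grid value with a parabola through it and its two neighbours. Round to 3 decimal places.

max z = 20.109

t=0.000: state=(3.700, 4.720, 4.700)
step 1 (dt=0.005): k1=(10.200, 31.699, 4.995), k2=(10.737, 31.824, 5.377), k3=(10.727, 31.834, 5.382), k4=(11.255, 31.967, 5.774); state += dt/6·(k1+2k2+2k3+k4)
t=0.005: state=(3.754, 4.879, 4.727)
t=0.010: state=(3.812, 5.040, 4.758)
t=0.015: state=(3.876, 5.202, 4.793)
continuing one RK4 step at a time; state shown every 20 steps (Δt=0.1):
t=0.100: state=(5.603, 8.240, 6.257)
t=0.200: state=(8.563, 11.460, 11.184)
t=0.300: state=(10.205, 10.004, 18.137)
t=0.400: state=(8.054, 4.531, 19.875)
t=0.500: state=(4.590, 1.677, 16.804)
t=0.600: state=(2.548, 1.319, 13.303)
t=0.700: state=(1.904, 1.735, 10.482)
t=0.800: state=(2.067, 2.526, 8.400)
t=0.900: state=(2.812, 3.860, 7.119)
t=1.000: state=(4.217, 6.005, 6.983)
t=1.100: state=(6.372, 8.813, 8.862)
t=1.200: state=(8.667, 10.445, 13.458)
t=1.300: state=(9.153, 8.146, 18.022)
t=1.400: state=(7.030, 4.270, 18.223)
t=1.500: state=(4.513, 2.497, 15.572)
t=1.600: state=(3.147, 2.391, 12.709)
t=1.700: state=(2.869, 3.009, 10.433)
t=1.800: state=(3.353, 4.165, 8.966)
t=1.900: state=(4.485, 5.936, 8.613)
t=2.000: state=(6.198, 8.095, 9.947)
t=2.100: state=(7.962, 9.349, 13.252)
t=2.200: state=(8.475, 7.971, 16.691)
t=2.300: state=(7.108, 5.153, 17.321)
t=2.390: state=(5.346, 3.580, 15.748)
largest grid value and its neighbours: z(0.370)=20.10699, z(0.375)=20.10730, z(0.380)=20.09100
parabola through these three points peaks at t≈0.373 with z≈20.10922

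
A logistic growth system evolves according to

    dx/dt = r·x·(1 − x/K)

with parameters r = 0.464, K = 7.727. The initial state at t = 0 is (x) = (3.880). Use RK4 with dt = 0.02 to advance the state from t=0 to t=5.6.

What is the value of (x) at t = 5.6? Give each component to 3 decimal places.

t=0.000: state=(3.880)
step 1 (dt=0.02): k1=(0.896), k2=(0.896), k3=(0.896), k4=(0.896); state += dt/6·(k1+2k2+2k3+k4)
t=0.020: state=(3.898)
t=0.040: state=(3.916)
t=0.060: state=(3.934)
continuing one RK4 step at a time; state shown every 10 steps (Δt=0.2):
t=0.200: state=(4.059)
t=0.400: state=(4.237)
t=0.600: state=(4.414)
t=0.800: state=(4.588)
t=1.000: state=(4.760)
t=1.200: state=(4.927)
t=1.400: state=(5.091)
t=1.600: state=(5.250)
t=1.800: state=(5.403)
t=2.000: state=(5.551)
t=2.200: state=(5.693)
t=2.400: state=(5.829)
t=2.600: state=(5.959)
t=2.800: state=(6.082)
t=3.000: state=(6.199)
t=3.200: state=(6.310)
t=3.400: state=(6.414)
t=3.600: state=(6.512)
t=3.800: state=(6.604)
t=4.000: state=(6.690)
t=4.200: state=(6.771)
t=4.400: state=(6.846)
t=4.600: state=(6.916)
t=4.800: state=(6.981)
t=5.000: state=(7.041)
t=5.200: state=(7.097)
t=5.400: state=(7.148)
t=5.600: state=(7.196)

(x) = (7.196)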